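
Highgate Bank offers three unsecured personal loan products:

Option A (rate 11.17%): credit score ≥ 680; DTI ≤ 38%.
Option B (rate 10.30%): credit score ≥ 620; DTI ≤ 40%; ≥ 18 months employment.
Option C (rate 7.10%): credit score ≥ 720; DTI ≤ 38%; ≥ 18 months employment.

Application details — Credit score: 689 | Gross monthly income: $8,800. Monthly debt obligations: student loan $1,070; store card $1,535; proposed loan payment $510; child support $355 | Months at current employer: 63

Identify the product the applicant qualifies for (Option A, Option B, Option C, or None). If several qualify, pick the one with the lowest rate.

Option B

Total debts = (1,070 + 1,535 + 510 + 355) = 3,470; DTI = 3,470/8,800 = 39.4%.
Option A: score 689 ≥ 680; DTI 39.4% > 38% → does not qualify.
Option B: score 689 ≥ 620; DTI 39.4% ≤ 40%; employment 63 ≥ 18 mo → qualifies.
Option C: score 689 < 720; DTI 39.4% > 38%; employment 63 ≥ 18 mo → does not qualify.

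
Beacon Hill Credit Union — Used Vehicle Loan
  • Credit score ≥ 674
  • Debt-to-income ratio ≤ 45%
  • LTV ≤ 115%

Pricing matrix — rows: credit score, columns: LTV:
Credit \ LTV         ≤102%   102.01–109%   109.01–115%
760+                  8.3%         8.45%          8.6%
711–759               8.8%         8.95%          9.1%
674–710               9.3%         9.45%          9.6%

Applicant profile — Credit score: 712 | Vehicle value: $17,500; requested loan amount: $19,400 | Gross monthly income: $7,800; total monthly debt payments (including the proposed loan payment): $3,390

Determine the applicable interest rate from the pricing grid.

Credit score 712 ≥ 674; DTI: 3,390 ÷ 7,800 = 43.5%, within the 45% cap
Loan-to-value = 19,400/17,500 = 110.9% — pass (115% max)
Row: 712 falls in 711–759. Column: 110.9% falls in 109.01–115%. Rate = 9.1%.

9.1%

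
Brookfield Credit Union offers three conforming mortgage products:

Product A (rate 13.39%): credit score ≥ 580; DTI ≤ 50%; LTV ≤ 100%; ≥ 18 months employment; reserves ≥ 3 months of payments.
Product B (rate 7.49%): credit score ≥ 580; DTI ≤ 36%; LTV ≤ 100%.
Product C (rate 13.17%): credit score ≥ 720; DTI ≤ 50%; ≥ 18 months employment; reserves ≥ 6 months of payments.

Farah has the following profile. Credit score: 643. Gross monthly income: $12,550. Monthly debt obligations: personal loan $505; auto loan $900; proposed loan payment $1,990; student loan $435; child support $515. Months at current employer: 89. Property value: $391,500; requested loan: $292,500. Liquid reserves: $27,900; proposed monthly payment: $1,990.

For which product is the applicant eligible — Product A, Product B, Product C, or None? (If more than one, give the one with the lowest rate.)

Total debts = (505 + 900 + 1,990 + 435 + 515) = 4,345; DTI = 4,345/12,550 = 34.6%.
LTV = 292,500/391,500 = 74.7%.
Reserves = 27,900/1,990 = 14.0 months.
Product A: score 643 ≥ 580; DTI 34.6% ≤ 50%; LTV 74.7% ≤ 100%; employment 89 ≥ 18 mo; reserves 14.0 ≥ 3 mo → qualifies.
Product B: score 643 ≥ 580; DTI 34.6% ≤ 36%; LTV 74.7% ≤ 100% → qualifies.
Product C: score 643 < 720; DTI 34.6% ≤ 50%; employment 89 ≥ 18 mo; reserves 14.0 ≥ 6 mo → does not qualify.
Qualifying: Product A, Product B. Lowest rate is 7.49% → Product B.

Product B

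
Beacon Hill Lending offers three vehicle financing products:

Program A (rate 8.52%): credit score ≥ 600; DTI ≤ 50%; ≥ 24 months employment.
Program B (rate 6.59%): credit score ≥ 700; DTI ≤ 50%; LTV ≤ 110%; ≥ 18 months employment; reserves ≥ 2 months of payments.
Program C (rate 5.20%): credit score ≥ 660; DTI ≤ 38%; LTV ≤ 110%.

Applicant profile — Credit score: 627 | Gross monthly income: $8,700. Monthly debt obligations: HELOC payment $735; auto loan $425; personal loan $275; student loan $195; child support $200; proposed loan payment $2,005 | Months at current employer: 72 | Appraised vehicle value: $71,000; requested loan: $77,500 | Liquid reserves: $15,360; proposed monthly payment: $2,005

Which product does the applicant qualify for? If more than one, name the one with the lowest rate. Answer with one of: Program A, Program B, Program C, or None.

Program A

Total debts = (735 + 425 + 275 + 195 + 200 + 2,005) = 3,835; DTI = 3,835/8,700 = 44.1%.
LTV = 77,500/71,000 = 109.2%.
Reserves = 15,360/2,005 = 7.7 months.
Program A: score 627 ≥ 600; DTI 44.1% ≤ 50%; employment 72 ≥ 24 mo → qualifies.
Program B: score 627 < 700; DTI 44.1% ≤ 50%; LTV 109.2% ≤ 110%; employment 72 ≥ 18 mo; reserves 7.7 ≥ 2 mo → does not qualify.
Program C: score 627 < 660; DTI 44.1% > 38%; LTV 109.2% ≤ 110% → does not qualify.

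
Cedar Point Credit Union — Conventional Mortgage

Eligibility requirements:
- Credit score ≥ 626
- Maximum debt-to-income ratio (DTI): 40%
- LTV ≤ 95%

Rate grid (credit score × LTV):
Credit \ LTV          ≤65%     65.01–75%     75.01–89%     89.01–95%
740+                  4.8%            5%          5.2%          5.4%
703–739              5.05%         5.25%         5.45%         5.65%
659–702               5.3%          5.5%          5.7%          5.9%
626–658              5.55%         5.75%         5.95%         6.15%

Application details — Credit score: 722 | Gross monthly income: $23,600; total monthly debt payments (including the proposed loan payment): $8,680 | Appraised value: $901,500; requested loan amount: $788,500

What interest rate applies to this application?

Credit score 722 ≥ 626; Debt-to-income = 8,680/23,600 = 36.8% — meets 40% limit
LTV = 788,500/901,500 = 87.5% ≤ 95%
Credit 722 → row 703–739; LTV 87.5% → column 75.01–89%. Grid cell → 5.45%.

5.45%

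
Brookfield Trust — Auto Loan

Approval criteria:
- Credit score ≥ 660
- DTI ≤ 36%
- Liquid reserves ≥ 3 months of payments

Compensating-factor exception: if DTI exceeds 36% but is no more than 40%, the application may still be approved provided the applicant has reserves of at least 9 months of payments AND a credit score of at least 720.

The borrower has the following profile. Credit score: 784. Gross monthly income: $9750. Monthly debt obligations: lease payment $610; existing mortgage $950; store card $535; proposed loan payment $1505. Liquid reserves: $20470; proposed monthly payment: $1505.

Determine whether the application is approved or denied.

Approved

Credit score 784 ≥ 660 (meets base)
Total debts = (610 + 950 + 535 + 1,505) = 3,600. DTI = 3,600/9,750 = 36.9% > 36% — standard DTI limit exceeded.
Reserves: 20,470 ÷ 1,505 = 13.6 months (meets 3-month minimum)
DTI 36.9% is within the 36%–40% exception band; checking compensating factors.
Override check — reserves: 13.6 mo (ok); score: 784 (ok).
Both compensating conditions met → exception applies.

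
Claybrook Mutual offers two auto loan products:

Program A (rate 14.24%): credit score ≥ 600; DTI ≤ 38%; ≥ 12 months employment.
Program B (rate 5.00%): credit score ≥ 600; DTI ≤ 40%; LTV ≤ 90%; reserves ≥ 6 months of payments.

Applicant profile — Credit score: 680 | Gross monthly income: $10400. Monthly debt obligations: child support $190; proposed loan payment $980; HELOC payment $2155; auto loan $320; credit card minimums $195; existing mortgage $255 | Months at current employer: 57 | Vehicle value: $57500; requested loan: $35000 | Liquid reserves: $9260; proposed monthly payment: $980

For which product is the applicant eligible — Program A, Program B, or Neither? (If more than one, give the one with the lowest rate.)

Program B

Total debts = (190 + 980 + 2,155 + 320 + 195 + 255) = 4,095; DTI = 4,095/10,400 = 39.4%.
LTV = 35,000/57,500 = 60.9%.
Reserves = 9,260/980 = 9.4 months.
Program A: score 680 ≥ 600; DTI 39.4% > 38%; employment 57 ≥ 12 mo → does not qualify.
Program B: score 680 ≥ 600; DTI 39.4% ≤ 40%; LTV 60.9% ≤ 90%; reserves 9.4 ≥ 6 mo → qualifies.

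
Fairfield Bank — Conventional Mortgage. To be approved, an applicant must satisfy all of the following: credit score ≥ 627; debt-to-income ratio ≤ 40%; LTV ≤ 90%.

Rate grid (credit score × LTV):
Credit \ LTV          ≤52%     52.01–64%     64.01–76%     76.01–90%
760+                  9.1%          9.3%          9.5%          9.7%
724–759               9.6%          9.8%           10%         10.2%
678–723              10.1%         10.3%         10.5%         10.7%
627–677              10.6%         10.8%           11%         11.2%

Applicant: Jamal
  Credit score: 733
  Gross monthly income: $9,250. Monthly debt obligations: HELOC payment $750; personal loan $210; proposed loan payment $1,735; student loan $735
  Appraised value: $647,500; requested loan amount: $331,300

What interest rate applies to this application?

Credit score 733 ≥ 627; Total monthly debts = (750 + 210 + 1,735 + 735) = 3,430. DTI = 3,430/9,250 = 37.1% ≤ 40%
LTV: 331,300 ÷ 647,500 = 51.2%, within 90% cap
Row: 733 falls in 724–759. Column: 51.2% falls in ≤52%. Rate = 9.6%.

9.6%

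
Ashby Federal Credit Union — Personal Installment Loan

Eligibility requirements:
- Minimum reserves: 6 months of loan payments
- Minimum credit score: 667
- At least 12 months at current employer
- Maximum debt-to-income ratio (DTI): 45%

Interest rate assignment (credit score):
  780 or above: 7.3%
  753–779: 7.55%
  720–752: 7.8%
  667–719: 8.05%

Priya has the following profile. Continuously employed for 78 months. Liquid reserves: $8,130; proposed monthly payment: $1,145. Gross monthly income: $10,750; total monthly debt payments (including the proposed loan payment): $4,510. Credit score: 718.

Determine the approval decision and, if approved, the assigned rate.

Approved at 8.05%

Credit score 718 ≥ 667 (meets minimum)
Employment 78 ≥ 12 months
Reserves: 8,130 ÷ 1,145 = 7.1 months (meets 6-month minimum)
Debt-to-income = 4,510/10,750 = 42% — meets 45% limit
All requirements met. Score 718 falls in the 667–719 tier → 8.05%.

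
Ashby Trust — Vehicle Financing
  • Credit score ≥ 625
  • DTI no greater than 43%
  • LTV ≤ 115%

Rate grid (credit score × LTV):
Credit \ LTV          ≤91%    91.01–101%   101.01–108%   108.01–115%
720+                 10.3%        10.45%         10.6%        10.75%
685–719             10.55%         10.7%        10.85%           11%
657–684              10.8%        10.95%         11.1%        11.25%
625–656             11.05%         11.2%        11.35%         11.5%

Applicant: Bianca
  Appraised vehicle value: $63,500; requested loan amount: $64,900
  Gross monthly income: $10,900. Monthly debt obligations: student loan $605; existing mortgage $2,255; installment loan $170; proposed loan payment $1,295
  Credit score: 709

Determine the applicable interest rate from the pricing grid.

10.85%

Credit score 709 ≥ 625; Total monthly debts = (605 + 2,255 + 170 + 1,295) = 4,325. DTI = 4,325/10,900 = 39.7% ≤ 43%
Loan-to-value = 64,900/63,500 = 102.2% — pass (115% max)
Score 709 is in the 685–719 band; LTV 102.2% is in the 101.01–108% band → 10.85%.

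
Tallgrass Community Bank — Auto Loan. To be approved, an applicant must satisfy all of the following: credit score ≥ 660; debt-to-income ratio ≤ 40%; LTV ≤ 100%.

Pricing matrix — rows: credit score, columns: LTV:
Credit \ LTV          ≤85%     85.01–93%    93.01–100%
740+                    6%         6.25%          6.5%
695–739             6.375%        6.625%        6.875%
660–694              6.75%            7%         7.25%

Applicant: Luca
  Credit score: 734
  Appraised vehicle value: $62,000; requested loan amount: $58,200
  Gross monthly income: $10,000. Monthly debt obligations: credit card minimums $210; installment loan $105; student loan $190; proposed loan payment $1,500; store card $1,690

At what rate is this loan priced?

6.875%

Credit score 734 ≥ 660; Total monthly debts = (210 + 105 + 190 + 1,500 + 1,690) = 3,695. DTI: 3,695 ÷ 10,000 = 37%, within the 40% cap
LTV: 58,200 ÷ 62,000 = 93.9%, within 100% cap
Score 734 is in the 695–739 band; LTV 93.9% is in the 93.01–100% band → 6.875%.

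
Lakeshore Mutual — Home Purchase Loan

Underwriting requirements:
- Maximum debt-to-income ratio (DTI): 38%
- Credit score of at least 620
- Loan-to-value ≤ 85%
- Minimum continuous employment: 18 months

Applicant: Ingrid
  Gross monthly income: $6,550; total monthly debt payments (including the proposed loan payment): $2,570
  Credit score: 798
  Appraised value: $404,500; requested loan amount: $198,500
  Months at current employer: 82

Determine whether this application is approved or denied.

Denied

DTI = 2,570/6,550 = 39.2% > 38%
Credit score 798 ≥ 620 (meets)
LTV: 198,500 ÷ 404,500 = 49.1%, within 85% cap
Employment 82 ≥ 18 months
Fails on DTI.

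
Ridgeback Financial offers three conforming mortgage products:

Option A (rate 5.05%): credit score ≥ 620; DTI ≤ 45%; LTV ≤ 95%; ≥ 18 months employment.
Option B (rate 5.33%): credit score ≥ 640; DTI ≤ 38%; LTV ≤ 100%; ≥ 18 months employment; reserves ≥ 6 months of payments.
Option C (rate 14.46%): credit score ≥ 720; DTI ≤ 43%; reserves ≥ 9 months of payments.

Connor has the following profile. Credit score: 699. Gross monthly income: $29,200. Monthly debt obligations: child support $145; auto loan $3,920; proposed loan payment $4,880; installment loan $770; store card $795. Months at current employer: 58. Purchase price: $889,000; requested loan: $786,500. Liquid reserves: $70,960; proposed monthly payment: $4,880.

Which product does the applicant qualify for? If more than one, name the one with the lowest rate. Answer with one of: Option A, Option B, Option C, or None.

Total debts = (145 + 3,920 + 4,880 + 770 + 795) = 10,510; DTI = 10,510/29,200 = 36%.
LTV = 786,500/889,000 = 88.5%.
Reserves = 70,960/4,880 = 14.5 months.
Option A: score 699 ≥ 620; DTI 36% ≤ 45%; LTV 88.5% ≤ 95%; employment 58 ≥ 18 mo → qualifies.
Option B: score 699 ≥ 640; DTI 36% ≤ 38%; LTV 88.5% ≤ 100%; employment 58 ≥ 18 mo; reserves 14.5 ≥ 6 mo → qualifies.
Option C: score 699 < 720; DTI 36% ≤ 43%; reserves 14.5 ≥ 9 mo → does not qualify.
Qualifying: Option A, Option B. Lowest rate is 5.05% → Option A.

Option A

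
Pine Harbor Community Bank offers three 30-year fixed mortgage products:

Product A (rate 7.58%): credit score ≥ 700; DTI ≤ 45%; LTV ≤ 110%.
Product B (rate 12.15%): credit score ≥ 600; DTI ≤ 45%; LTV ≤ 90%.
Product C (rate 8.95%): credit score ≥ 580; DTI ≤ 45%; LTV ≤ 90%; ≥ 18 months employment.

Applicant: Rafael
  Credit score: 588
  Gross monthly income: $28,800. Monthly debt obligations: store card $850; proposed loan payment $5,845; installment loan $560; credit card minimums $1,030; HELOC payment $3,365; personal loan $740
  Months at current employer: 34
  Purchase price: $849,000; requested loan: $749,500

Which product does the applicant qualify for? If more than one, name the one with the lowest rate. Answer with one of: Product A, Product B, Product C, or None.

Product C

Total debts = (850 + 5,845 + 560 + 1,030 + 3,365 + 740) = 12,390; DTI = 12,390/28,800 = 43%.
LTV = 749,500/849,000 = 88.3%.
Product A: score 588 < 700; DTI 43% ≤ 45%; LTV 88.3% ≤ 110% → does not qualify.
Product B: score 588 < 600; DTI 43% ≤ 45%; LTV 88.3% ≤ 90% → does not qualify.
Product C: score 588 ≥ 580; DTI 43% ≤ 45%; LTV 88.3% ≤ 90%; employment 34 ≥ 18 mo → qualifies.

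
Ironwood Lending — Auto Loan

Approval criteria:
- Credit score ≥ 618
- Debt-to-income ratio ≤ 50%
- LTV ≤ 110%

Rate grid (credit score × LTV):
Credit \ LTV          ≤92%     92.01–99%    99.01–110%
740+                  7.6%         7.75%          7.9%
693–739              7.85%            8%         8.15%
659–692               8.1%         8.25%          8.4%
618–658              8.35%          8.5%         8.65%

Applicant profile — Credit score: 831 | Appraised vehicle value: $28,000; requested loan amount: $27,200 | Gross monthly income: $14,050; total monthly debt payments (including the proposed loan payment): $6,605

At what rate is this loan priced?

7.75%

Credit score 831 ≥ 618; DTI: 6,605 ÷ 14,050 = 47%, within the 50% cap
LTV: 27,200 ÷ 28,000 = 97.1%, within 110% cap
Score 831 is in the 740+ band; LTV 97.1% is in the 92.01–99% band → 7.75%.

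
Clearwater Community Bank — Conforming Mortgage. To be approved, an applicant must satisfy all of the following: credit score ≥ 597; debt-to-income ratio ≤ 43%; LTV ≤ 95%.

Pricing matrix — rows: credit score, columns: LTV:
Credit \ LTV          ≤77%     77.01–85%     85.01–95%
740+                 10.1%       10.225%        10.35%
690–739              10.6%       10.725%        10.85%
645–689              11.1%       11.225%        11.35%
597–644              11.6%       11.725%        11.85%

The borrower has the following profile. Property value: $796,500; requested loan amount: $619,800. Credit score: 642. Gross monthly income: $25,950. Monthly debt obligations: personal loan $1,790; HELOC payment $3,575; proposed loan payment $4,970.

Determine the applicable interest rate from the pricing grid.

11.725%

Credit score 642 ≥ 597; Total monthly debts = (1,790 + 3,575 + 4,970) = 10,335. DTI = 10,335/25,950 = 39.8% ≤ 43%
Loan-to-value = 619,800/796,500 = 77.8% — pass (95% max)
Row: 642 falls in 597–644. Column: 77.8% falls in 77.01–85%. Rate = 11.725%.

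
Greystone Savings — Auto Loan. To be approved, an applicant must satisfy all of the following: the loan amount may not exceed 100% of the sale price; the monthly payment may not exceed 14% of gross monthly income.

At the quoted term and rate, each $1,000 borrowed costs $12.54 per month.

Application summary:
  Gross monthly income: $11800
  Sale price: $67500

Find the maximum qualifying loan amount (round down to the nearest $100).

Payment cap: 14% × $11,800 = $1,652/month.
At $12.54 per $1,000, that supports 1,652/12.54 × 1,000 ≈ $131,738 → $131,700.
LTV cap: 100% × $67,500 = $67,500 → $67,500.
Binding constraint: loan-to-value.

$67,500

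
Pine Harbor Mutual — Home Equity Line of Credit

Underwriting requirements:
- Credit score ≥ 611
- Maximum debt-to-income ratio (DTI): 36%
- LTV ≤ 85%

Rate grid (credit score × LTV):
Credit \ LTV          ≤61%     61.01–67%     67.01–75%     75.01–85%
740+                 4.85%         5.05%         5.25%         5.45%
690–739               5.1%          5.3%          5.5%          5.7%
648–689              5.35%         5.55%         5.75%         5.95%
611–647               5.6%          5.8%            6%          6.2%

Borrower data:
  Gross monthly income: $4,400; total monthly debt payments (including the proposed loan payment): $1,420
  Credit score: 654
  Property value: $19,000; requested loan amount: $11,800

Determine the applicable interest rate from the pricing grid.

Credit score 654 ≥ 611; DTI = 1,420/4,400 = 32.3% ≤ 36%
Loan-to-value = 11,800/19,000 = 62.1% — pass (85% max)
Score 654 is in the 648–689 band; LTV 62.1% is in the 61.01–67% band → 5.55%.

5.55%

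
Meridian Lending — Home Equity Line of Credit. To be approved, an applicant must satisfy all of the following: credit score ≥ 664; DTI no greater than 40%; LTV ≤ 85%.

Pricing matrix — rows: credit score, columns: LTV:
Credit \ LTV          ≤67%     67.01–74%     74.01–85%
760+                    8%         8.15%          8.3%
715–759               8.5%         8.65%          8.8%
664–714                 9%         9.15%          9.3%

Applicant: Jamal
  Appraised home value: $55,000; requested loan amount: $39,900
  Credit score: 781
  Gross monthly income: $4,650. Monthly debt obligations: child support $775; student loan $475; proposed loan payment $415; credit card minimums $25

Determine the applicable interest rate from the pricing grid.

8.15%

Credit score 781 ≥ 664; Total monthly debts = (775 + 475 + 415 + 25) = 1,690. DTI: 1,690 ÷ 4,650 = 36.3%, within the 40% cap
Loan-to-value = 39,900/55,000 = 72.5% — pass (85% max)
Score 781 is in the 760+ band; LTV 72.5% is in the 67.01–74% band → 8.15%.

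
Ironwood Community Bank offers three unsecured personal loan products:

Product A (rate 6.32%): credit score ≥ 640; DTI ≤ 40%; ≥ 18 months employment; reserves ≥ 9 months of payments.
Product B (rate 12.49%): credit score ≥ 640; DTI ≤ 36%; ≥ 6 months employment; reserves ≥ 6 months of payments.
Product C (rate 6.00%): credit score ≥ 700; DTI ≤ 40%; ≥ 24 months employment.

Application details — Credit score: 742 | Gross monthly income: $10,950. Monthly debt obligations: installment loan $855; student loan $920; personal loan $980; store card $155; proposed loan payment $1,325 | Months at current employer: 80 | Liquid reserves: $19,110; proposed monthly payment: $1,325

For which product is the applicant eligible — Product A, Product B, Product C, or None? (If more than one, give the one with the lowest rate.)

Total debts = (855 + 920 + 980 + 155 + 1,325) = 4,235; DTI = 4,235/10,950 = 38.7%.
Reserves = 19,110/1,325 = 14.4 months.
Product A: score 742 ≥ 640; DTI 38.7% ≤ 40%; employment 80 ≥ 18 mo; reserves 14.4 ≥ 9 mo → qualifies.
Product B: score 742 ≥ 640; DTI 38.7% > 36%; employment 80 ≥ 6 mo; reserves 14.4 ≥ 6 mo → does not qualify.
Product C: score 742 ≥ 700; DTI 38.7% ≤ 40%; employment 80 ≥ 24 mo → qualifies.
Qualifying: Product A, Product C. Lowest rate is 6.00% → Product C.

Product C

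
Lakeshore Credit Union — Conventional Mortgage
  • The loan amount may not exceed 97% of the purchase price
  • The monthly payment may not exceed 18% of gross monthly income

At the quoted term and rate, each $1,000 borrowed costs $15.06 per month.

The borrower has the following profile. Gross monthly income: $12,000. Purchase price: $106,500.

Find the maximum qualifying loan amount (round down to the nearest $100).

$103,300

Payment cap: 18% × $12,000 = $2,160/month.
At $15.06 per $1,000, that supports 2,160/15.06 × 1,000 ≈ $143,426 → $143,400.
LTV cap: 97% × $106,500 = $103,305 → $103,300.
Binding constraint: loan-to-value.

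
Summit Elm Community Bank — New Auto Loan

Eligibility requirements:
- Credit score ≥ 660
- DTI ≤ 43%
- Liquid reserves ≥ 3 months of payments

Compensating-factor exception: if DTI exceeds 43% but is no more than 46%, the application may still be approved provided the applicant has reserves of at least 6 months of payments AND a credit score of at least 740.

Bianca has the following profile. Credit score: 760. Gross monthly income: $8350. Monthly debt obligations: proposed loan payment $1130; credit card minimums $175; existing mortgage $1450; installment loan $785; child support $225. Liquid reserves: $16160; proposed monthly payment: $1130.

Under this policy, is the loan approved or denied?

Approved

Credit score 760 ≥ 660 (meets base)
Total debts = (1,130 + 175 + 1,450 + 785 + 225) = 3,765. DTI = 3,765/8,350 = 45.1% > 43% — standard DTI limit exceeded.
Reserves: 16,160 ÷ 1,130 = 14.3 months (meets 3-month minimum)
DTI 45.1% is within the 43%–46% exception band; checking compensating factors.
Reserves 14.3 ≥ 6 months; credit score 760 ≥ 740.
Both override conditions satisfied; DTI exception granted.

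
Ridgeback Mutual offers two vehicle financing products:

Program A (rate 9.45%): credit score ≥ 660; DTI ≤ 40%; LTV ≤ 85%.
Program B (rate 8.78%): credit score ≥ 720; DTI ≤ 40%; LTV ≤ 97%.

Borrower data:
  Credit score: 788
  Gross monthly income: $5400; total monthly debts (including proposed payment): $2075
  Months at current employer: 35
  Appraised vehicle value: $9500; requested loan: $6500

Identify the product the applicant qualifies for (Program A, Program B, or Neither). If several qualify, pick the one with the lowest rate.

Program B

DTI = 2,075/5,400 = 38.4%.
LTV = 6,500/9,500 = 68.4%.
Program A: score 788 ≥ 660; DTI 38.4% ≤ 40%; LTV 68.4% ≤ 85% → qualifies.
Program B: score 788 ≥ 720; DTI 38.4% ≤ 40%; LTV 68.4% ≤ 97% → qualifies.
Qualifying: Program A, Program B. Lowest rate is 8.78% → Program B.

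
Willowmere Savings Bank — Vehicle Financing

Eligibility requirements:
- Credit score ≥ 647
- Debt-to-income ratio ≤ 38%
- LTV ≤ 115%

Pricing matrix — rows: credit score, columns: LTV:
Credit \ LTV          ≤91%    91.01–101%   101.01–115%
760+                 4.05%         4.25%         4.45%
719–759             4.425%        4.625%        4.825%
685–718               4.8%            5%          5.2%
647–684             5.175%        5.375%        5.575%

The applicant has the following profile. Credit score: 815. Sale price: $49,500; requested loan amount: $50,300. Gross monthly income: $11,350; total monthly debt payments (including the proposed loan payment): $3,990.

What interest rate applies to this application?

4.45%

Credit score 815 ≥ 647; DTI = 3,990/11,350 = 35.2% ≤ 38%
LTV: 50,300 ÷ 49,500 = 101.6%, within 115% cap
Credit 815 → row 760+; LTV 101.6% → column 101.01–115%. Grid cell → 4.45%.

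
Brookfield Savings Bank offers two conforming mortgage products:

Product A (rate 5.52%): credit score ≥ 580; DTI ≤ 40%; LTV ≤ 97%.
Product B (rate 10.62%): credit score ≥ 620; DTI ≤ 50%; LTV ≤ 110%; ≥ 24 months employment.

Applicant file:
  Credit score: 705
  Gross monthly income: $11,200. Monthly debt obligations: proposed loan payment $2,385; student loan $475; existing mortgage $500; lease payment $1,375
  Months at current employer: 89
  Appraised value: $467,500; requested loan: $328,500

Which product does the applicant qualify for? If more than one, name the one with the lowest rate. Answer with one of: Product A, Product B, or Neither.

Product B

Total debts = (2,385 + 475 + 500 + 1,375) = 4,735; DTI = 4,735/11,200 = 42.3%.
LTV = 328,500/467,500 = 70.3%.
Product A: score 705 ≥ 580; DTI 42.3% > 40%; LTV 70.3% ≤ 97% → does not qualify.
Product B: score 705 ≥ 620; DTI 42.3% ≤ 50%; LTV 70.3% ≤ 110%; employment 89 ≥ 24 mo → qualifies.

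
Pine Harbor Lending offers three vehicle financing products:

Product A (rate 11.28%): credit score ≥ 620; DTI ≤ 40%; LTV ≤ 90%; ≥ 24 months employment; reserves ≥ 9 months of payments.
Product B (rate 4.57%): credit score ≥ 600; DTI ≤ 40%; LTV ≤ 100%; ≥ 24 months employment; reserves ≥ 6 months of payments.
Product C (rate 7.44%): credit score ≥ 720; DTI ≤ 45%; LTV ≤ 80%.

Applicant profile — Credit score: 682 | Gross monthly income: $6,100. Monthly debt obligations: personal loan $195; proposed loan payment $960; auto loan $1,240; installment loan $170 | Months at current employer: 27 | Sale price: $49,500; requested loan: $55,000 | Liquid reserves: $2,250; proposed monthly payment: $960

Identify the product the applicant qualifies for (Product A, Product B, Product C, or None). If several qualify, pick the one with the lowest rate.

Total debts = (195 + 960 + 1,240 + 170) = 2,565; DTI = 2,565/6,100 = 42%.
LTV = 55,000/49,500 = 111.1%.
Reserves = 2,250/960 = 2.3 months.
Product A: score 682 ≥ 620; DTI 42% > 40%; LTV 111.1% > 90%; employment 27 ≥ 24 mo; reserves 2.3 < 9 mo → does not qualify.
Product B: score 682 ≥ 600; DTI 42% > 40%; LTV 111.1% > 100%; employment 27 ≥ 24 mo; reserves 2.3 < 6 mo → does not qualify.
Product C: score 682 < 720; DTI 42% ≤ 45%; LTV 111.1% > 80% → does not qualify.

None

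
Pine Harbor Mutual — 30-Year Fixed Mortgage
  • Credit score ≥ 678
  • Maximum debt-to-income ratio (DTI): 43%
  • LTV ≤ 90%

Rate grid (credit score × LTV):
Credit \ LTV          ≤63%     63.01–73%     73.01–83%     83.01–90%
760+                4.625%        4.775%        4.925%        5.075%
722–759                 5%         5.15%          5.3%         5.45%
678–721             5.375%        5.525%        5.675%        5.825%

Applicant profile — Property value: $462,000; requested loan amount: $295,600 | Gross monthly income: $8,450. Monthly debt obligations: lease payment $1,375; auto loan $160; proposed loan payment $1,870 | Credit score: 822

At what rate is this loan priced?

Credit score 822 ≥ 678; Total monthly debts = (1,375 + 160 + 1,870) = 3,405. DTI: 3,405 ÷ 8,450 = 40.3%, within the 43% cap
LTV: 295,600 ÷ 462,000 = 64%, within 90% cap
Row: 822 falls in 760+. Column: 64% falls in 63.01–73%. Rate = 4.775%.

4.775%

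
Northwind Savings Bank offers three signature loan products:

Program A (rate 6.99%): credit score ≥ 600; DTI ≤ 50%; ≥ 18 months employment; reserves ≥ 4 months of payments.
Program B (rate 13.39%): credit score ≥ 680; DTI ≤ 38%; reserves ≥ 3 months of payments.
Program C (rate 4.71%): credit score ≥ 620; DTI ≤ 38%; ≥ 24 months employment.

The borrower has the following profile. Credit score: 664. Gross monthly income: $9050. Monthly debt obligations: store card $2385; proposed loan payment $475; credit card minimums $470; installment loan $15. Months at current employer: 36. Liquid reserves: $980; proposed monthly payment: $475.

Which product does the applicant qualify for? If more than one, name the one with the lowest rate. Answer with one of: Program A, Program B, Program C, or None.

Program C

Total debts = (2,385 + 475 + 470 + 15) = 3,345; DTI = 3,345/9,050 = 37%.
Reserves = 980/475 = 2.1 months.
Program A: score 664 ≥ 600; DTI 37% ≤ 50%; employment 36 ≥ 18 mo; reserves 2.1 < 4 mo → does not qualify.
Program B: score 664 < 680; DTI 37% ≤ 38%; reserves 2.1 < 3 mo → does not qualify.
Program C: score 664 ≥ 620; DTI 37% ≤ 38%; employment 36 ≥ 24 mo → qualifies.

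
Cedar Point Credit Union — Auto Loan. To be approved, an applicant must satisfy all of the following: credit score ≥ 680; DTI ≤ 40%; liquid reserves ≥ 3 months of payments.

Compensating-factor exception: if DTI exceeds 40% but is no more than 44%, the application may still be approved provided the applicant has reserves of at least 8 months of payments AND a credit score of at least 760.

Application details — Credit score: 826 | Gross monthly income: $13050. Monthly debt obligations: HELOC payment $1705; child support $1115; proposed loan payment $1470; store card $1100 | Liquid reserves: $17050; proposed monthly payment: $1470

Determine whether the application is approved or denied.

Approved

Credit score 826 ≥ 680 (meets base)
Total debts = (1,705 + 1,115 + 1,470 + 1,100) = 5,390. DTI = 5,390/13,050 = 41.3% > 40% — standard DTI limit exceeded.
Reserves: 17,050 ÷ 1,470 = 11.6 months (meets 3-month minimum)
41.3% falls in the override range (40%–44%), so the compensating-factor test applies.
Override check — reserves: 11.6 mo (ok); score: 826 (ok).
Both override conditions satisfied; DTI exception granted.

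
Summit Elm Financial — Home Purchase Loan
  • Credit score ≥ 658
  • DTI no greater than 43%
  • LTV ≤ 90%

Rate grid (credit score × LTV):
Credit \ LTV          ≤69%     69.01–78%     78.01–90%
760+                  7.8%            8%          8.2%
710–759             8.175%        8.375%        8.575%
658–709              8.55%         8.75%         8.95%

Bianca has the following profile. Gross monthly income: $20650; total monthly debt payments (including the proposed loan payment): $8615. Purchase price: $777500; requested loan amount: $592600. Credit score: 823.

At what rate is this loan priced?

Credit score 823 ≥ 658; DTI = 8,615/20,650 = 41.7% ≤ 43%
LTV = 592,600/777,500 = 76.2% ≤ 90%
Row: 823 falls in 760+. Column: 76.2% falls in 69.01–78%. Rate = 8%.

8%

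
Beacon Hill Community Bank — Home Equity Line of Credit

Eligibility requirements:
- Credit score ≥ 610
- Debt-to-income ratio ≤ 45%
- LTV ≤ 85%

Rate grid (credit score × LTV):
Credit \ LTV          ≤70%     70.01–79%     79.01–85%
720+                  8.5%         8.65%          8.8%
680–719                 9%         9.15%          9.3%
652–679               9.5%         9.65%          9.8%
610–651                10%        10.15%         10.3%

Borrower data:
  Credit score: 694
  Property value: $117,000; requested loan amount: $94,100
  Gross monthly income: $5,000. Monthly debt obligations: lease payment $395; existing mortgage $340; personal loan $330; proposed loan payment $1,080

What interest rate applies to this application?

Credit score 694 ≥ 610; Total monthly debts = (395 + 340 + 330 + 1,080) = 2,145. DTI: 2,145 ÷ 5,000 = 42.9%, within the 45% cap
LTV: 94,100 ÷ 117,000 = 80.4%, within 85% cap
Row: 694 falls in 680–719. Column: 80.4% falls in 79.01–85%. Rate = 9.3%.

9.3%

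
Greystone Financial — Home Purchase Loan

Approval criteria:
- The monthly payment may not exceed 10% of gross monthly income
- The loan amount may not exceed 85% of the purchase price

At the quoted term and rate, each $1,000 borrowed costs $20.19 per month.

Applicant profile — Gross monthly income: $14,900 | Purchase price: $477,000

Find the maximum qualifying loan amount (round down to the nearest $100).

Payment cap: 10% × $14,900 = $1,490/month.
At $20.19 per $1,000, that supports 1,490/20.19 × 1,000 ≈ $73,798 → $73,700.
LTV cap: 85% × $477,000 = $405,450 → $405,400.
Binding constraint: payment-to-income.

$73,700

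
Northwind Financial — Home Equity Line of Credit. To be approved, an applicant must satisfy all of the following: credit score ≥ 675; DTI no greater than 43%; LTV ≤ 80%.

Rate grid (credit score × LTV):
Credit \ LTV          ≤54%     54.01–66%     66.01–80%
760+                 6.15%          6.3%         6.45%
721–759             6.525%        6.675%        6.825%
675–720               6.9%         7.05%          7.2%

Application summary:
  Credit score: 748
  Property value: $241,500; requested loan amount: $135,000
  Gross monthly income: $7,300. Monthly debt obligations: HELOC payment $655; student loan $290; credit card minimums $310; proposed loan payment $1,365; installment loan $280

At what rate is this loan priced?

6.675%

Credit score 748 ≥ 675; Total monthly debts = (655 + 290 + 310 + 1,365 + 280) = 2,900. DTI = 2,900/7,300 = 39.7% ≤ 43%
Loan-to-value = 135,000/241,500 = 55.9% — pass (80% max)
Row: 748 falls in 721–759. Column: 55.9% falls in 54.01–66%. Rate = 6.675%.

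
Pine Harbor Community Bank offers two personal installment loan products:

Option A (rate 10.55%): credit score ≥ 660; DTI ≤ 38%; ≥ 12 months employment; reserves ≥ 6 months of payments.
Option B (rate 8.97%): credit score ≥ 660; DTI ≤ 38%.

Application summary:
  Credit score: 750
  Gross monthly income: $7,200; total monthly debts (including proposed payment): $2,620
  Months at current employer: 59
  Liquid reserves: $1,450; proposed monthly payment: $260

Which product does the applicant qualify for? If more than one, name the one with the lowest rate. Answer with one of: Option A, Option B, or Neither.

Option B

DTI = 2,620/7,200 = 36.4%.
Reserves = 1,450/260 = 5.6 months.
Option A: score 750 ≥ 660; DTI 36.4% ≤ 38%; employment 59 ≥ 12 mo; reserves 5.6 < 6 mo → does not qualify.
Option B: score 750 ≥ 660; DTI 36.4% ≤ 38% → qualifies.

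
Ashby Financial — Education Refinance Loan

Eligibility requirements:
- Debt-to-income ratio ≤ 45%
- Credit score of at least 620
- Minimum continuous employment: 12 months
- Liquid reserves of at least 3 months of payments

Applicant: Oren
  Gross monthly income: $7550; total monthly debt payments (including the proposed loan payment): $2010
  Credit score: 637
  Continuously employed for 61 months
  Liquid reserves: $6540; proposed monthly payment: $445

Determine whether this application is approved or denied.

DTI = 2,010/7,550 = 26.6% ≤ 45%
Credit score 637 ≥ 620 (meets)
Employment 61 ≥ 12 months
Reserves: 6,540 ÷ 445 = 14.7 months (meets 3-month minimum)
All criteria satisfied.

Approved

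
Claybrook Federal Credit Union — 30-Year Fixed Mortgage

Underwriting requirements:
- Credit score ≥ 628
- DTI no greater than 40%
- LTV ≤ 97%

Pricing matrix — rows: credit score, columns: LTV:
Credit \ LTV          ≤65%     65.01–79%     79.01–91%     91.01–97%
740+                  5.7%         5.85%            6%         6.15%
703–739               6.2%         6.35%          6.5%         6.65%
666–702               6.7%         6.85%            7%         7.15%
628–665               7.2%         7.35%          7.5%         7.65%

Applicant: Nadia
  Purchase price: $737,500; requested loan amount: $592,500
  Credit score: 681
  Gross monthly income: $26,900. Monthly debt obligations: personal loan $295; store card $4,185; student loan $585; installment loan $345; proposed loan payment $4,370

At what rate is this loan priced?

Credit score 681 ≥ 628; Total monthly debts = (295 + 4,185 + 585 + 345 + 4,370) = 9,780. DTI: 9,780 ÷ 26,900 = 36.4%, within the 40% cap
LTV = 592,500/737,500 = 80.3% ≤ 97%
Score 681 is in the 666–702 band; LTV 80.3% is in the 79.01–91% band → 7%.

7%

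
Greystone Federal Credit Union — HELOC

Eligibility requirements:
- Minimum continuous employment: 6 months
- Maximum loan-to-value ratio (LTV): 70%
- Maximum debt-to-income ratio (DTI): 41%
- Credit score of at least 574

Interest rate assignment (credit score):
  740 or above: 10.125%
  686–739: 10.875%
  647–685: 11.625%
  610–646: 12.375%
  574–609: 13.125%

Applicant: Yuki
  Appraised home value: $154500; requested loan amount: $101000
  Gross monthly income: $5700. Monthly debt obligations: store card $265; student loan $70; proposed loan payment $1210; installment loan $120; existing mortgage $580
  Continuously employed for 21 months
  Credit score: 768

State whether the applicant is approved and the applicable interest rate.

Credit score 768 ≥ 574 (meets minimum)
Employment 21 ≥ 6 months
Total monthly debts = (265 + 70 + 1,210 + 120 + 580) = 2,245. DTI: 2,245 ÷ 5,700 = 39.4%, within the 41% cap
Loan-to-value = 101,000/154,500 = 65.4% — pass (70% max)
All requirements met. Score 768 falls in the 740 or above tier → 10.125%.

Approved at 10.125%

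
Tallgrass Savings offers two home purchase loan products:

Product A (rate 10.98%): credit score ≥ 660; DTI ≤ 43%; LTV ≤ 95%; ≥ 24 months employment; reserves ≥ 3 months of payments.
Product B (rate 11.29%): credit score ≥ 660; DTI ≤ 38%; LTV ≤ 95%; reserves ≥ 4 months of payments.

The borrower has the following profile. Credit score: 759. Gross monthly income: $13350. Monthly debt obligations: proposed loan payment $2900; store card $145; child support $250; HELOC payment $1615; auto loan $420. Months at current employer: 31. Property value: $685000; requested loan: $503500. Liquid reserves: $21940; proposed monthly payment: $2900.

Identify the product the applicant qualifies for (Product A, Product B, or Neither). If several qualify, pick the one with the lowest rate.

Total debts = (2,900 + 145 + 250 + 1,615 + 420) = 5,330; DTI = 5,330/13,350 = 39.9%.
LTV = 503,500/685,000 = 73.5%.
Reserves = 21,940/2,900 = 7.6 months.
Product A: score 759 ≥ 660; DTI 39.9% ≤ 43%; LTV 73.5% ≤ 95%; employment 31 ≥ 24 mo; reserves 7.6 ≥ 3 mo → qualifies.
Product B: score 759 ≥ 660; DTI 39.9% > 38%; LTV 73.5% ≤ 95%; reserves 7.6 ≥ 4 mo → does not qualify.

Product A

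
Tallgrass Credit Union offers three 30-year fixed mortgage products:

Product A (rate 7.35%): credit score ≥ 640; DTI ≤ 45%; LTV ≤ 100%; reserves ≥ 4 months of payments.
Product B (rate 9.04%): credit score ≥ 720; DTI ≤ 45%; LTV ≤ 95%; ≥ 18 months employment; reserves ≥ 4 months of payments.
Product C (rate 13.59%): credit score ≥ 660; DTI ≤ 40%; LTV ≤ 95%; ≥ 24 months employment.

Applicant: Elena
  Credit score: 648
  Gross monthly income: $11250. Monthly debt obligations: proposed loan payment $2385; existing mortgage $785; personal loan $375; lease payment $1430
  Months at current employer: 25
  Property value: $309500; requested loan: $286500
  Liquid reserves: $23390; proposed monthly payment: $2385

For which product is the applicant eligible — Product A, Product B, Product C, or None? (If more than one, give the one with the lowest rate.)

Product A

Total debts = (2,385 + 785 + 375 + 1,430) = 4,975; DTI = 4,975/11,250 = 44.2%.
LTV = 286,500/309,500 = 92.6%.
Reserves = 23,390/2,385 = 9.8 months.
Product A: score 648 ≥ 640; DTI 44.2% ≤ 45%; LTV 92.6% ≤ 100%; reserves 9.8 ≥ 4 mo → qualifies.
Product B: score 648 < 720; DTI 44.2% ≤ 45%; LTV 92.6% ≤ 95%; employment 25 ≥ 18 mo; reserves 9.8 ≥ 4 mo → does not qualify.
Product C: score 648 < 660; DTI 44.2% > 40%; LTV 92.6% ≤ 95%; employment 25 ≥ 24 mo → does not qualify.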